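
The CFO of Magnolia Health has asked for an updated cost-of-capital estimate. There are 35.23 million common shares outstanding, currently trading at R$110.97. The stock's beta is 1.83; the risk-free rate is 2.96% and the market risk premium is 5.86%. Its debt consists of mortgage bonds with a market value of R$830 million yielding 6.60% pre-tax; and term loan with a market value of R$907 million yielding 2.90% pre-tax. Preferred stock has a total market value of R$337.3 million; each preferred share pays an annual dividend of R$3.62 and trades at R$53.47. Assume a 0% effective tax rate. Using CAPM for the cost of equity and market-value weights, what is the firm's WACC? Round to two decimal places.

10.68%

Cost of equity via CAPM: Re = 2.96% + 1.83 × 5.86% = 13.6838%.
Cost of preferred: Rp = 3.62 / 53.47 = 6.7702%.
Market value of equity E = 110.97 × 35.23m = 3909.4731m.
Total capital V = 3909.4731 + 337.3 + 830 + 907 = 5983.7731.
Equity: weight = 3909.4731/5983.7731 = 0.6533; cost = 13.6838%.
Preferred: weight = 337.3/5983.7731 = 0.0564; cost = 6.7702%.
Mortgage bonds: weight = 830/5983.7731 = 0.1387; after-tax cost = 6.6% × (1 − 0%) = 6.6000%.
Term loan: weight = 907/5983.7731 = 0.1516; after-tax cost = 2.9% × (1 − 0%) = 2.9000%.
WACC = 0.6533 × 13.6838% + 0.0564 × 6.7702% + 0.1387 × 6.6000% + 0.1516 × 2.9000% = 10.6769%.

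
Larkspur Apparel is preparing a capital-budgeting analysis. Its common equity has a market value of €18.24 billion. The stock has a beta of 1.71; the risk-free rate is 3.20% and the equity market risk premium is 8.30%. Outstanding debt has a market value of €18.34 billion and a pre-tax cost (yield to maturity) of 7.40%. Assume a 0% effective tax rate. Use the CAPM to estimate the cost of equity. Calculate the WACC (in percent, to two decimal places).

12.38%

Cost of equity via CAPM: Re = 3.2% + 1.71 × 8.3% = 17.3930%.
Total capital V = 18.24 + 18.34 = 36.58.
Equity: weight = 18.24/36.58 = 0.4986; cost = 17.393%.
Debt: weight = 18.34/36.58 = 0.5014; after-tax cost = 7.4% × (1 − 0%) = 7.4000%.
WACC = 0.4986 × 17.3930% + 0.5014 × 7.4000% = 12.3828%.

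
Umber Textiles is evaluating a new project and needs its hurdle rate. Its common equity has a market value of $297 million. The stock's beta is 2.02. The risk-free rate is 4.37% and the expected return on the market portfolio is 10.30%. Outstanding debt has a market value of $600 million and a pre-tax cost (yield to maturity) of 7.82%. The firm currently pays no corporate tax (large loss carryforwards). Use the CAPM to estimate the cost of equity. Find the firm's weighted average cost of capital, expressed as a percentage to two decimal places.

10.64%

Market risk premium = 10.3% − 4.37% = 5.93%.
Cost of equity via CAPM: Re = 4.37% + 2.02 × 5.93% = 16.3486%.
Total capital V = 297 + 600 = 897.
Equity: weight = 297/897 = 0.3311; cost = 16.3486%.
Debt: weight = 600/897 = 0.6689; after-tax cost = 7.82% × (1 − 0%) = 7.8200%.
WACC = 0.3311 × 16.3486% + 0.6689 × 7.8200% = 10.6439%.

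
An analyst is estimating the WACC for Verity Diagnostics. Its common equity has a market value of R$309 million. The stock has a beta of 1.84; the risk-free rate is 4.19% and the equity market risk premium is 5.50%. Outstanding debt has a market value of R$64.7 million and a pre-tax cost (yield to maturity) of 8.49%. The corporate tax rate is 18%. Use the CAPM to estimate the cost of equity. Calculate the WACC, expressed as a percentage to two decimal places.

Cost of equity via CAPM: Re = 4.19% + 1.84 × 5.5% = 14.3100%.
Total capital V = 309 + 64.7 = 373.7.
Equity: weight = 309/373.7 = 0.8269; cost = 14.31%.
Debt: weight = 64.7/373.7 = 0.1731; after-tax cost = 8.49% × (1 − 18%) = 6.9618%.
WACC = 0.8269 × 14.3100% + 0.1731 × 6.9618% = 13.0378%.

13.04%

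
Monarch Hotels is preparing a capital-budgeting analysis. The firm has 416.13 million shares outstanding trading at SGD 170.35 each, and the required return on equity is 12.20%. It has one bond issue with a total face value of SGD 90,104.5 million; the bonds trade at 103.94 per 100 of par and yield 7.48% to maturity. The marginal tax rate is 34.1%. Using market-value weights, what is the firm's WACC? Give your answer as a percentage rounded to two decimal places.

8.06%

Market value of equity E = 170.35 × 416.13m = 70887.7455m. Market value of debt D = 90104.5m × 103.94/100 = 93654.6173m.
Total capital V = 70887.7455 + 93654.6173 = 164542.3628.
Equity: weight = 70887.7455/164542.3628 = 0.4308; cost = 12.2%.
Bonds outstanding: weight = 93654.6173/164542.3628 = 0.5692; after-tax cost = 7.48% × (1 − 34.1%) = 4.9293%.
WACC = 0.4308 × 12.2000% + 0.5692 × 4.9293% = 8.0617%.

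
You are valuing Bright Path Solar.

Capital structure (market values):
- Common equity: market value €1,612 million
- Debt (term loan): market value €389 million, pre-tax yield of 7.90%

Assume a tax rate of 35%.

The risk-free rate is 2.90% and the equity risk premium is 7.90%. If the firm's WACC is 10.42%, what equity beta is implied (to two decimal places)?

1.11

Total capital V = 1612 + 389 = 2001.
Equity weight = 1612/2001 = 0.8056.
Term loan weight = 389/2001 = 0.1944.
Debt contribution = 0.1944 × 7.9% × (1 − 35%) = 0.9983%.
Required equity contribution = 10.42% − 0.9983% = 9.4217%  ⇒  Re = 11.6954%.
CAPM: 11.6954% = 2.9% + β × 7.9%  ⇒  β = 1.1133.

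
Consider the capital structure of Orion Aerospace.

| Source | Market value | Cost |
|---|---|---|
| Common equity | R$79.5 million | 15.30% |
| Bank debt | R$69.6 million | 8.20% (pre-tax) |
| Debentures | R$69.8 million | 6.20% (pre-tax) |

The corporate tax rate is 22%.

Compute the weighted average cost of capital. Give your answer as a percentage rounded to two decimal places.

Total capital V = 79.5 + 69.6 + 69.8 = 218.9.
Equity: weight = 79.5/218.9 = 0.3632; cost = 15.3%.
Bank debt: weight = 69.6/218.9 = 0.3180; after-tax cost = 8.2% × (1 − 22%) = 6.3960%.
Debentures: weight = 69.8/218.9 = 0.3189; after-tax cost = 6.2% × (1 − 22%) = 4.8360%.
WACC = 0.3632 × 15.3000% + 0.3180 × 6.3960% + 0.3189 × 4.8360% = 9.1323%.

9.13%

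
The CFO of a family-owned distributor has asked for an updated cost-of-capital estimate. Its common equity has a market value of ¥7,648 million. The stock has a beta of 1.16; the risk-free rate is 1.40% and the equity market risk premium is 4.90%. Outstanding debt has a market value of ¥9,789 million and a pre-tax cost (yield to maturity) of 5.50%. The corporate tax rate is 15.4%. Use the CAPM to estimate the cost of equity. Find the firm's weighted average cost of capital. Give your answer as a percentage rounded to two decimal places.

Cost of equity via CAPM: Re = 1.4% + 1.16 × 4.9% = 7.0840%.
Total capital V = 7648 + 9789 = 17437.
Equity: weight = 7648/17437 = 0.4386; cost = 7.084%.
Debt: weight = 9789/17437 = 0.5614; after-tax cost = 5.5% × (1 − 15.4%) = 4.6530%.
WACC = 0.4386 × 7.0840% + 0.5614 × 4.6530% = 5.7193%.

5.72%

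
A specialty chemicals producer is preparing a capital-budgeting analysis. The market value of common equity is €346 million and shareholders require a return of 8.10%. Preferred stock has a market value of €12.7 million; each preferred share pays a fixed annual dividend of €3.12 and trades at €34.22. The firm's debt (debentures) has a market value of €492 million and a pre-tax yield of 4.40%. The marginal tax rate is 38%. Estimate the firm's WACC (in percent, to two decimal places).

5.01%

Cost of preferred: Rp = 3.12 / 34.22 = 9.1175%.
Total capital V = 346 + 12.7 + 492 = 850.7.
Equity: weight = 346/850.7 = 0.4067; cost = 8.1%.
Preferred: weight = 12.7/850.7 = 0.0149; cost = 9.1175%.
Debentures: weight = 492/850.7 = 0.5783; after-tax cost = 4.4% × (1 − 38%) = 2.7280%.
WACC = 0.4067 × 8.1000% + 0.0149 × 9.1175% + 0.5783 × 2.7280% = 5.0083%.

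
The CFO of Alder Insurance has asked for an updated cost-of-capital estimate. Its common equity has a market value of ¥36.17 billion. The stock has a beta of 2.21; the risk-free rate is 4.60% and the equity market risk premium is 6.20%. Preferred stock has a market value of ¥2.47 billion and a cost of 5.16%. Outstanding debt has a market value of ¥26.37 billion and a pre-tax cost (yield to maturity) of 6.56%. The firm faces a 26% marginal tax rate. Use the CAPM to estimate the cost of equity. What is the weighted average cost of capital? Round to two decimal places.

Cost of equity via CAPM: Re = 4.6% + 2.21 × 6.2% = 18.3020%.
Total capital V = 36.17 + 2.47 + 26.37 = 65.01.
Equity: weight = 36.17/65.01 = 0.5564; cost = 18.302%.
Preferred: weight = 2.47/65.01 = 0.0380; cost = 5.16%.
Debt: weight = 26.37/65.01 = 0.4056; after-tax cost = 6.56% × (1 − 26%) = 4.8544%.
WACC = 0.5564 × 18.3020% + 0.0380 × 5.1600% + 0.4056 × 4.8544% = 12.3479%.

12.35%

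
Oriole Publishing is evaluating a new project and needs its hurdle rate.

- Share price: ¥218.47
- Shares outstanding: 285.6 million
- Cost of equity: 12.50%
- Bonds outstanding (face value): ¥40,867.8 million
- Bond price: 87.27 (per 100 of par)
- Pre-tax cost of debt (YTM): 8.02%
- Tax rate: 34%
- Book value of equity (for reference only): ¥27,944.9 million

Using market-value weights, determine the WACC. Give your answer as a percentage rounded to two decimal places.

Market value of equity E = 218.47 × 285.6m = 62395.032m. Market value of debt D = 40867.8m × 87.27/100 = 35665.32906m.
Total capital V = 62395.032 + 35665.32906 = 98060.36106.
Equity: weight = 62395.032/98060.36106 = 0.6363; cost = 12.5%.
Bonds outstanding: weight = 35665.32906/98060.36106 = 0.3637; after-tax cost = 8.02% × (1 − 34%) = 5.2932%.
WACC = 0.6363 × 12.5000% + 0.3637 × 5.2932% = 9.8788%.

9.88%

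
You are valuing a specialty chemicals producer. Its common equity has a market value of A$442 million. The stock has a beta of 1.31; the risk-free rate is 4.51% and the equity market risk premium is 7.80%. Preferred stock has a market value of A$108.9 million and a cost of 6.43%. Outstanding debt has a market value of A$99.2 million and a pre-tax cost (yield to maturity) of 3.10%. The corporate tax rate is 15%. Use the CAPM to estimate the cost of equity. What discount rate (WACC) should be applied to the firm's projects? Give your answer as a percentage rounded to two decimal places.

11.49%

Cost of equity via CAPM: Re = 4.51% + 1.31 × 7.8% = 14.7280%.
Total capital V = 442 + 108.9 + 99.2 = 650.1.
Equity: weight = 442/650.1 = 0.6799; cost = 14.728%.
Preferred: weight = 108.9/650.1 = 0.1675; cost = 6.43%.
Debt: weight = 99.2/650.1 = 0.1526; after-tax cost = 3.1% × (1 − 15%) = 2.6350%.
WACC = 0.6799 × 14.7280% + 0.1675 × 6.4300% + 0.1526 × 2.6350% = 11.4927%.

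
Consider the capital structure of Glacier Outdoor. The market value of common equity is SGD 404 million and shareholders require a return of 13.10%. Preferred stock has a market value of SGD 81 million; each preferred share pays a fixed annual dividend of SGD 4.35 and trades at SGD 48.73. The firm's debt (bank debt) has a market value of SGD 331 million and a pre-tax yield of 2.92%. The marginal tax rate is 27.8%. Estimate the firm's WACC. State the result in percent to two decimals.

Cost of preferred: Rp = 4.35 / 48.73 = 8.9267%.
Total capital V = 404 + 81 + 331 = 816.
Equity: weight = 404/816 = 0.4951; cost = 13.1%.
Preferred: weight = 81/816 = 0.0993; cost = 8.9267%.
Bank debt: weight = 331/816 = 0.4056; after-tax cost = 2.92% × (1 − 27.8%) = 2.1082%.
WACC = 0.4951 × 13.1000% + 0.0993 × 8.9267% + 0.4056 × 2.1082% = 8.2271%.

8.23%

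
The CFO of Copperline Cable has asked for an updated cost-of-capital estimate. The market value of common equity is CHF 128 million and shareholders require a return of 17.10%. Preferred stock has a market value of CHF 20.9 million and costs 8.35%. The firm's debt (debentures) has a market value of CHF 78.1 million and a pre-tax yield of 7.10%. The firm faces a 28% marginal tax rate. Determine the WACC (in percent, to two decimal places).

Total capital V = 128 + 20.9 + 78.1 = 227.
Equity: weight = 128/227 = 0.5639; cost = 17.1%.
Preferred: weight = 20.9/227 = 0.0921; cost = 8.35%.
Debentures: weight = 78.1/227 = 0.3441; after-tax cost = 7.1% × (1 − 28%) = 5.1120%.
WACC = 0.5639 × 17.1000% + 0.0921 × 8.3500% + 0.3441 × 5.1120% = 12.1699%.

12.17%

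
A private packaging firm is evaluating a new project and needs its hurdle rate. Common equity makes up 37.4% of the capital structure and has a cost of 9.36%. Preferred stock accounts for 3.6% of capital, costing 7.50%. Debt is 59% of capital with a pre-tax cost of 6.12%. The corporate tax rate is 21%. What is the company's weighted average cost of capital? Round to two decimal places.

After-tax cost of debt = 6.12% × (1 − 21%) = 4.8348%.
WACC = 0.374 × 9.3600% + 0.036 × 7.5000% + 0.590 × 4.8348% = 6.6232%.

6.62%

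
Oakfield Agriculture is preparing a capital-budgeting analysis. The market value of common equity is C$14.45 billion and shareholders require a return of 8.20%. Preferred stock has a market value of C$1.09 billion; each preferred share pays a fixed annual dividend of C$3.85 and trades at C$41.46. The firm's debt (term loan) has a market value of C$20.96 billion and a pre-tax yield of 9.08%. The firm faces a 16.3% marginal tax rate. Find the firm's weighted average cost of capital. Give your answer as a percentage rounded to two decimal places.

7.89%

Cost of preferred: Rp = 3.85 / 41.46 = 9.2861%.
Total capital V = 14.45 + 1.09 + 20.96 = 36.5.
Equity: weight = 14.45/36.5 = 0.3959; cost = 8.2%.
Preferred: weight = 1.09/36.5 = 0.0299; cost = 9.2861%.
Term loan: weight = 20.96/36.5 = 0.5742; after-tax cost = 9.08% × (1 − 16.3%) = 7.6000%.
WACC = 0.3959 × 8.2000% + 0.0299 × 9.2861% + 0.5742 × 7.6000% = 7.8879%.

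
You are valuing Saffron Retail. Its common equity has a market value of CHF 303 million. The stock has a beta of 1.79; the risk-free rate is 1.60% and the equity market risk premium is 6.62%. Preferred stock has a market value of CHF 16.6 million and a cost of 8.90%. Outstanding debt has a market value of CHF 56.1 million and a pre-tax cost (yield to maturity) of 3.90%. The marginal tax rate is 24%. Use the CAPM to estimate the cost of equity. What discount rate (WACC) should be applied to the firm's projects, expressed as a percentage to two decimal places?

11.68%

Cost of equity via CAPM: Re = 1.6% + 1.79 × 6.62% = 13.4498%.
Total capital V = 303 + 16.6 + 56.1 = 375.7.
Equity: weight = 303/375.7 = 0.8065; cost = 13.4498%.
Preferred: weight = 16.6/375.7 = 0.0442; cost = 8.9%.
Debt: weight = 56.1/375.7 = 0.1493; after-tax cost = 3.9% × (1 − 24%) = 2.9640%.
WACC = 0.8065 × 13.4498% + 0.0442 × 8.9000% + 0.1493 × 2.9640% = 11.6830%.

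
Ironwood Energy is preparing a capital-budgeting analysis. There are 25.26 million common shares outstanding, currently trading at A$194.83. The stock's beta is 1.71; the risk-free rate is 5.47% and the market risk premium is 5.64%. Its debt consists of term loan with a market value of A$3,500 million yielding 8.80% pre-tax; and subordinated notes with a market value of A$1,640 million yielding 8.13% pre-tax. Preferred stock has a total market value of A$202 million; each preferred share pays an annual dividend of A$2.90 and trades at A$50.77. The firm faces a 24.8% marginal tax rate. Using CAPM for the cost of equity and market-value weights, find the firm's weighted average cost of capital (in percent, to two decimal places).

10.59%

Cost of equity via CAPM: Re = 5.47% + 1.71 × 5.64% = 15.1144%.
Cost of preferred: Rp = 2.9 / 50.77 = 5.7120%.
Market value of equity E = 194.83 × 25.26m = 4921.4058m.
Total capital V = 4921.4058 + 202 + 3500 + 1640 = 10263.4058.
Equity: weight = 4921.4058/10263.4058 = 0.4795; cost = 15.1144%.
Preferred: weight = 202/10263.4058 = 0.0197; cost = 5.712%.
Term loan: weight = 3500/10263.4058 = 0.3410; after-tax cost = 8.8% × (1 − 24.8%) = 6.6176%.
Subordinated notes: weight = 1640/10263.4058 = 0.1598; after-tax cost = 8.13% × (1 − 24.8%) = 6.1138%.
WACC = 0.4795 × 15.1144% + 0.0197 × 5.7120% + 0.3410 × 6.6176% + 0.1598 × 6.1138% = 10.5936%.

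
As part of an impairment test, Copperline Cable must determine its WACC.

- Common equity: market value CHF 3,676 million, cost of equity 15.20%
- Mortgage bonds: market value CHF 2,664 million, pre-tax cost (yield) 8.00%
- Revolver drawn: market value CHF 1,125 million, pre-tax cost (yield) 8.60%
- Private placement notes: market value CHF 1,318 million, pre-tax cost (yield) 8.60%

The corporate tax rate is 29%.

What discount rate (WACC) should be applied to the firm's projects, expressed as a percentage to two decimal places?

Total capital V = 3676 + 2664 + 1125 + 1318 = 8783.
Equity: weight = 3676/8783 = 0.4185; cost = 15.2%.
Mortgage bonds: weight = 2664/8783 = 0.3033; after-tax cost = 8% × (1 − 29%) = 5.6800%.
Revolver drawn: weight = 1125/8783 = 0.1281; after-tax cost = 8.6% × (1 − 29%) = 6.1060%.
Private placement notes: weight = 1318/8783 = 0.1501; after-tax cost = 8.6% × (1 − 29%) = 6.1060%.
WACC = 0.4185 × 15.2000% + 0.3033 × 5.6800% + 0.1281 × 6.1060% + 0.1501 × 6.1060% = 9.7830%.

9.78%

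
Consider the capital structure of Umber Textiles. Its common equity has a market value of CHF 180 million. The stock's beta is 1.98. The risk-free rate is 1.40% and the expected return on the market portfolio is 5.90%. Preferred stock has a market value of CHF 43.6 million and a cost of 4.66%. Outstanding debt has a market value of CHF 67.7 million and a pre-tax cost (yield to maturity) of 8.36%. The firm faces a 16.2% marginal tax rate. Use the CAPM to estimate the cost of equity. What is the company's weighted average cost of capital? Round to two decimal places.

8.70%

Market risk premium = 5.9% − 1.4% = 4.5%.
Cost of equity via CAPM: Re = 1.4% + 1.98 × 4.5% = 10.3100%.
Total capital V = 180 + 43.6 + 67.7 = 291.3.
Equity: weight = 180/291.3 = 0.6179; cost = 10.31%.
Preferred: weight = 43.6/291.3 = 0.1497; cost = 4.66%.
Debt: weight = 67.7/291.3 = 0.2324; after-tax cost = 8.36% × (1 − 16.2%) = 7.0057%.
WACC = 0.6179 × 10.3100% + 0.1497 × 4.6600% + 0.2324 × 7.0057% = 8.6964%.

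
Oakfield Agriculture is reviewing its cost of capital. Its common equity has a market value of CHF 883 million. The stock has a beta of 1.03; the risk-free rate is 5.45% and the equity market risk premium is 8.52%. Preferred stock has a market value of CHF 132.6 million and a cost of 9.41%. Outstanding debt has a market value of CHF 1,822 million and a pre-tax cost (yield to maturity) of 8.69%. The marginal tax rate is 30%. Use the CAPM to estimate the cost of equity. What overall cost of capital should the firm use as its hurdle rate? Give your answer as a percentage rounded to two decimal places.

8.77%

Cost of equity via CAPM: Re = 5.45% + 1.03 × 8.52% = 14.2256%.
Total capital V = 883 + 132.6 + 1822 = 2837.6.
Equity: weight = 883/2837.6 = 0.3112; cost = 14.2256%.
Preferred: weight = 132.6/2837.6 = 0.0467; cost = 9.41%.
Debt: weight = 1822/2837.6 = 0.6421; after-tax cost = 8.69% × (1 − 30%) = 6.0830%.
WACC = 0.3112 × 14.2256% + 0.0467 × 9.4100% + 0.6421 × 6.0830% = 8.7723%.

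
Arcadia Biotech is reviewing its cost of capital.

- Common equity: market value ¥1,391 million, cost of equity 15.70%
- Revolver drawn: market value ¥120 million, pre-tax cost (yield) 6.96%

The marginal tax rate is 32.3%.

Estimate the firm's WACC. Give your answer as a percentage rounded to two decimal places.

14.83%

Total capital V = 1391 + 120 = 1511.
Equity: weight = 1391/1511 = 0.9206; cost = 15.7%.
Revolver drawn: weight = 120/1511 = 0.0794; after-tax cost = 6.96% × (1 − 32.3%) = 4.7119%.
WACC = 0.9206 × 15.7000% + 0.0794 × 4.7119% = 14.8274%.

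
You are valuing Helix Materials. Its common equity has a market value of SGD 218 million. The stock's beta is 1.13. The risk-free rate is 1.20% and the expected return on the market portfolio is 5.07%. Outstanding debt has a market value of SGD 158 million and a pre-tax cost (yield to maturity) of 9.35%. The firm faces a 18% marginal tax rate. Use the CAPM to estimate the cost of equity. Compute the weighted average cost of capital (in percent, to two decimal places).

Market risk premium = 5.07% − 1.2% = 3.87%.
Cost of equity via CAPM: Re = 1.2% + 1.13 × 3.87% = 5.5731%.
Total capital V = 218 + 158 = 376.
Equity: weight = 218/376 = 0.5798; cost = 5.5731%.
Debt: weight = 158/376 = 0.4202; after-tax cost = 9.35% × (1 − 18%) = 7.6670%.
WACC = 0.5798 × 5.5731% + 0.4202 × 7.6670% = 6.4530%.

6.45%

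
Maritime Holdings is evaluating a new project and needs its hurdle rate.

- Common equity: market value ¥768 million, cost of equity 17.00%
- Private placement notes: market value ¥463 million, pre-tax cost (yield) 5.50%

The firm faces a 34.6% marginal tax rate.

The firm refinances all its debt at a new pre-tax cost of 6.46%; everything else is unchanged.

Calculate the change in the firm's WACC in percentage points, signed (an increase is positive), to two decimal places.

Current WACC:
Total capital V = 768 + 463 = 1231.
Equity: weight = 768/1231 = 0.6239; cost = 17%.
Private placement notes: weight = 463/1231 = 0.3761; after-tax cost = 5.5% × (1 − 34.6%) = 3.5970%.
WACC = 0.6239 × 17.0000% + 0.3761 × 3.5970% = 11.9589%.
After the change:
Total capital V = 768 + 463 = 1231.
Equity: weight = 768/1231 = 0.6239; cost = 17%.
Private placement notes: weight = 463/1231 = 0.3761; after-tax cost = 6.46% × (1 − 34.6%) = 4.2248%.
WACC = 0.6239 × 17.0000% + 0.3761 × 4.2248% = 12.1950%.
Change in WACC = 12.1950% − 11.9589% = 0.2361 pp.

+0.24 pp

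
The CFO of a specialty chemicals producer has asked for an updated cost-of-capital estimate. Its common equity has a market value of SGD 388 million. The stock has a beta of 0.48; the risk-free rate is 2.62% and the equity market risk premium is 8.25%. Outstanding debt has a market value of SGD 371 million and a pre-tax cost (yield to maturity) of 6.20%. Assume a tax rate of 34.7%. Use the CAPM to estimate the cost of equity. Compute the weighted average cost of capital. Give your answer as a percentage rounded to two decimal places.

Cost of equity via CAPM: Re = 2.62% + 0.48 × 8.25% = 6.5800%.
Total capital V = 388 + 371 = 759.
Equity: weight = 388/759 = 0.5112; cost = 6.58%.
Debt: weight = 371/759 = 0.4888; after-tax cost = 6.2% × (1 − 34.7%) = 4.0486%.
WACC = 0.5112 × 6.5800% + 0.4888 × 4.0486% = 5.3426%.

5.34%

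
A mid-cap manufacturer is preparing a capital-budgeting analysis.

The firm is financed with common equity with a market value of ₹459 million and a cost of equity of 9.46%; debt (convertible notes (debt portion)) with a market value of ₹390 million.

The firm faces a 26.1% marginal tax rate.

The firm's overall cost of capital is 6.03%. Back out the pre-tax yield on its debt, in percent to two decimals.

Total capital V = 459 + 390 = 849.
Equity weight = 459/849 = 0.5406.
Convertible notes (debt portion) weight = 390/849 = 0.4594.
Equity contribution = 0.5406 × 9.46% = 5.1144%.
Remaining for debt = 6.03% − 5.1144% = 0.9156%.
Rd × (1 − 26.1%) × 0.4594 = 0.9156%  ⇒  Rd = 2.6971%.

2.70%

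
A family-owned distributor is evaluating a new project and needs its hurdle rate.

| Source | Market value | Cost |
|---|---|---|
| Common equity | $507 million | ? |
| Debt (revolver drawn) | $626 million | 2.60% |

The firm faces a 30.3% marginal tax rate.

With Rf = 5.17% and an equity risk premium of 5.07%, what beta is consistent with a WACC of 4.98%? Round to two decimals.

Total capital V = 507 + 626 = 1133.
Equity weight = 507/1133 = 0.4475.
Revolver drawn weight = 626/1133 = 0.5525.
Debt contribution = 0.5525 × 2.6% × (1 − 30.3%) = 1.0013%.
Required equity contribution = 4.98% − 1.0013% = 3.9787%  ⇒  Re = 8.8913%.
CAPM: 8.8913% = 5.17% + β × 5.07%  ⇒  β = 0.7340.

0.73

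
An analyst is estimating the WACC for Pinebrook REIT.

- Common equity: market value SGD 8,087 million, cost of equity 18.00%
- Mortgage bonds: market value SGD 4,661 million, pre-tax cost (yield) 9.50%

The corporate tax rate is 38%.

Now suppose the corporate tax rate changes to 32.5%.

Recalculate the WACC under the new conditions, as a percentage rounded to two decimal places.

After the change:
Total capital V = 8087 + 4661 = 12748.
Equity: weight = 8087/12748 = 0.6344; cost = 18%.
Mortgage bonds: weight = 4661/12748 = 0.3656; after-tax cost = 9.5% × (1 − 32.5%) = 6.4125%.
WACC = 0.6344 × 18.0000% + 0.3656 × 6.4125% = 13.7633%.

13.76%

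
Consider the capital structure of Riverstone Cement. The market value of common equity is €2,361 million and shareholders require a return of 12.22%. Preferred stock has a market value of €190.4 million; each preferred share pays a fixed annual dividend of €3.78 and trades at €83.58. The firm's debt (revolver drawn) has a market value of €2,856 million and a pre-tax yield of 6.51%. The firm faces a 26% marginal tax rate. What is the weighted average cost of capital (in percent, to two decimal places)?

8.04%

Cost of preferred: Rp = 3.78 / 83.58 = 4.5226%.
Total capital V = 2361 + 190.4 + 2856 = 5407.4.
Equity: weight = 2361/5407.4 = 0.4366; cost = 12.22%.
Preferred: weight = 190.4/5407.4 = 0.0352; cost = 4.5226%.
Revolver drawn: weight = 2856/5407.4 = 0.5282; after-tax cost = 6.51% × (1 − 26%) = 4.8174%.
WACC = 0.4366 × 12.2200% + 0.0352 × 4.5226% + 0.5282 × 4.8174% = 8.0392%.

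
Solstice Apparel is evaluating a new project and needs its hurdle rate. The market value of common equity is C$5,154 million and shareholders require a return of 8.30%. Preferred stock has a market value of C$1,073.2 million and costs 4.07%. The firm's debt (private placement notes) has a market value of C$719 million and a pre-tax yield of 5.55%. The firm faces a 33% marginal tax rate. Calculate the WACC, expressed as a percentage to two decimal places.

7.17%

Total capital V = 5154 + 1073.2 + 719 = 6946.2.
Equity: weight = 5154/6946.2 = 0.7420; cost = 8.3%.
Preferred: weight = 1073.2/6946.2 = 0.1545; cost = 4.07%.
Private placement notes: weight = 719/6946.2 = 0.1035; after-tax cost = 5.55% × (1 − 33%) = 3.7185%.
WACC = 0.7420 × 8.3000% + 0.1545 × 4.0700% + 0.1035 × 3.7185% = 7.1722%.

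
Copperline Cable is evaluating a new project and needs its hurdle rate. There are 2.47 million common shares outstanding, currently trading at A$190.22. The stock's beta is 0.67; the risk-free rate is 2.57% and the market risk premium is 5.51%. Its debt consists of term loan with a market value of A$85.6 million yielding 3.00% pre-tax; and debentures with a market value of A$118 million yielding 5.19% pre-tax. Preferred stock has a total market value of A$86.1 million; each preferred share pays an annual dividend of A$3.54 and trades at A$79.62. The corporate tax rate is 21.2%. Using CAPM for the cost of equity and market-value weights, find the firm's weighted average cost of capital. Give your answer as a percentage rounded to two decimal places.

5.28%

Cost of equity via CAPM: Re = 2.57% + 0.67 × 5.51% = 6.2617%.
Cost of preferred: Rp = 3.54 / 79.62 = 4.4461%.
Market value of equity E = 190.22 × 2.47m = 469.8434m.
Total capital V = 469.8434 + 86.1 + 85.6 + 118 = 759.5434.
Equity: weight = 469.8434/759.5434 = 0.6186; cost = 6.2617%.
Preferred: weight = 86.1/759.5434 = 0.1134; cost = 4.4461%.
Term loan: weight = 85.6/759.5434 = 0.1127; after-tax cost = 3% × (1 − 21.2%) = 2.3640%.
Debentures: weight = 118/759.5434 = 0.1554; after-tax cost = 5.19% × (1 − 21.2%) = 4.0897%.
WACC = 0.6186 × 6.2617% + 0.1134 × 4.4461% + 0.1127 × 2.3640% + 0.1554 × 4.0897% = 5.2792%.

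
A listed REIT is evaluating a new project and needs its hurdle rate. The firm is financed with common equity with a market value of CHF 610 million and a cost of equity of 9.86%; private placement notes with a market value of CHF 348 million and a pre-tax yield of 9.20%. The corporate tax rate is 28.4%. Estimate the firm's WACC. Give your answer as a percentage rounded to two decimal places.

Total capital V = 610 + 348 = 958.
Equity: weight = 610/958 = 0.6367; cost = 9.86%.
Private placement notes: weight = 348/958 = 0.3633; after-tax cost = 9.2% × (1 − 28.4%) = 6.5872%.
WACC = 0.6367 × 9.8600% + 0.3633 × 6.5872% = 8.6711%.

8.67%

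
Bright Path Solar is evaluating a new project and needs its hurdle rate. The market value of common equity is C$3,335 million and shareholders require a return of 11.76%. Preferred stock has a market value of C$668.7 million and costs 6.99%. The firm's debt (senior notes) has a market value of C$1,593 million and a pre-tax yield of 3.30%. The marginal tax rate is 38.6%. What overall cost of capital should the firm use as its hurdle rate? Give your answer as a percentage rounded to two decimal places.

8.42%

Total capital V = 3335 + 668.7 + 1593 = 5596.7.
Equity: weight = 3335/5596.7 = 0.5959; cost = 11.76%.
Preferred: weight = 668.7/5596.7 = 0.1195; cost = 6.99%.
Senior notes: weight = 1593/5596.7 = 0.2846; after-tax cost = 3.3% × (1 − 38.6%) = 2.0262%.
WACC = 0.5959 × 11.7600% + 0.1195 × 6.9900% + 0.2846 × 2.0262% = 8.4195%.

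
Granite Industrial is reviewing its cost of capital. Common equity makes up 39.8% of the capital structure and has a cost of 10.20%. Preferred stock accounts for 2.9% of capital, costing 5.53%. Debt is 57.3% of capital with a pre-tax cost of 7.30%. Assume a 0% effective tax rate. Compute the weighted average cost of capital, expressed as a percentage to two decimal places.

8.40%

After-tax cost of debt = 7.3% × (1 − 0%) = 7.3000%.
WACC = 0.398 × 10.2000% + 0.029 × 5.5300% + 0.573 × 7.3000% = 8.4029%.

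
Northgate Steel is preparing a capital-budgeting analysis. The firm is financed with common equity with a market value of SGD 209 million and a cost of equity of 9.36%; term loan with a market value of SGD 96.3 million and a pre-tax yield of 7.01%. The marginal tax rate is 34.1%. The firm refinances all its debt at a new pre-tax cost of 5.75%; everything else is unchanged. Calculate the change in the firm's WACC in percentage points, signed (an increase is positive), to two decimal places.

Current WACC:
Total capital V = 209 + 96.3 = 305.3.
Equity: weight = 209/305.3 = 0.6846; cost = 9.36%.
Term loan: weight = 96.3/305.3 = 0.3154; after-tax cost = 7.01% × (1 − 34.1%) = 4.6196%.
WACC = 0.6846 × 9.3600% + 0.3154 × 4.6196% = 7.8647%.
After the change:
Total capital V = 209 + 96.3 = 305.3.
Equity: weight = 209/305.3 = 0.6846; cost = 9.36%.
Term loan: weight = 96.3/305.3 = 0.3154; after-tax cost = 5.75% × (1 − 34.1%) = 3.7893%.
WACC = 0.6846 × 9.3600% + 0.3154 × 3.7893% = 7.6028%.
Change in WACC = 7.6028% − 7.8647% = -0.2619 pp.

-0.26 pp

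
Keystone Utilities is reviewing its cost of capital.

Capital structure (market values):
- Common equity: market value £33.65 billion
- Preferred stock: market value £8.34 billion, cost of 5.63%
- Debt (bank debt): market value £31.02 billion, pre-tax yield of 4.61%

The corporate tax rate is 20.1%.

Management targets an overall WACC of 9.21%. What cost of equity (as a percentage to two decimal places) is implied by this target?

Total capital V = 33.65 + 8.34 + 31.02 = 73.01.
Equity weight = 33.65/73.01 = 0.4609.
Preferred weight = 8.34/73.01 = 0.1142.
Bank debt weight = 31.02/73.01 = 0.4249.
Debt contribution = 0.4249 × 4.61% × (1 − 20.1%) = 1.5650%.
Preferred contribution = 0.1142 × 5.63% = 0.6431%.
Required equity contribution = 9.21% − 2.2081% = 7.0019%.
Re = 7.0019% / 0.4609 = 15.1920%.

15.19%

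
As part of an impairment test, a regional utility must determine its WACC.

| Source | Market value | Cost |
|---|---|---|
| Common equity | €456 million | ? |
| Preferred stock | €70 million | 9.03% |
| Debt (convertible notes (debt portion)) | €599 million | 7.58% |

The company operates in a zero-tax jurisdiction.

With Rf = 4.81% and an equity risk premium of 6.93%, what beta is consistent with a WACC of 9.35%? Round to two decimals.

1.00

Total capital V = 456 + 70 + 599 = 1125.
Equity weight = 456/1125 = 0.4053.
Preferred weight = 70/1125 = 0.0622.
Convertible notes (debt portion) weight = 599/1125 = 0.5324.
Debt contribution = 0.5324 × 7.58% × (1 − 0%) = 4.0359%.
Preferred contribution = 0.0622 × 9.03% = 0.5619%.
Required equity contribution = 9.35% − 4.5978% = 4.7522%  ⇒  Re = 11.7242%.
CAPM: 11.7242% = 4.81% + β × 6.93%  ⇒  β = 0.9977.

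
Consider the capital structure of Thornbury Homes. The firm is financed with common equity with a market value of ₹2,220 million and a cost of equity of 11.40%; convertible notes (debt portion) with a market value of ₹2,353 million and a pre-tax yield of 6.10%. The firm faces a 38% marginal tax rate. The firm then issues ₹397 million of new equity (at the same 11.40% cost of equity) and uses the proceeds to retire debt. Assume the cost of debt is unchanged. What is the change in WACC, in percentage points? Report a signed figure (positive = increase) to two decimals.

Current WACC:
Total capital V = 2220 + 2353 = 4573.
Equity: weight = 2220/4573 = 0.4855; cost = 11.4%.
Convertible notes (debt portion): weight = 2353/4573 = 0.5145; after-tax cost = 6.1% × (1 − 38%) = 3.7820%.
WACC = 0.4855 × 11.4000% + 0.5145 × 3.7820% = 7.4802%.
After the change:
Total capital V = 2617 + 1956 = 4573.
Equity: weight = 2617/4573 = 0.5723; cost = 11.4%.
Convertible notes (debt portion): weight = 1956/4573 = 0.4277; after-tax cost = 6.1% × (1 − 38%) = 3.7820%.
WACC = 0.5723 × 11.4000% + 0.4277 × 3.7820% = 8.1416%.
Change in WACC = 8.1416% − 7.4802% = 0.6613 pp.

+0.66 pp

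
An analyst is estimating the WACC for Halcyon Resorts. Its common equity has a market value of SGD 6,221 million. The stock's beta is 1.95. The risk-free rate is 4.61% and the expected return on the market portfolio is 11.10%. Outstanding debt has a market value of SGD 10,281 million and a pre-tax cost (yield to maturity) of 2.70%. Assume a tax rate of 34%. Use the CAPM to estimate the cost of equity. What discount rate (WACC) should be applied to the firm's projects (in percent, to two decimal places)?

Market risk premium = 11.1% − 4.61% = 6.49%.
Cost of equity via CAPM: Re = 4.61% + 1.95 × 6.49% = 17.2655%.
Total capital V = 6221 + 10281 = 16502.
Equity: weight = 6221/16502 = 0.3770; cost = 17.2655%.
Debt: weight = 10281/16502 = 0.6230; after-tax cost = 2.7% × (1 − 34%) = 1.7820%.
WACC = 0.3770 × 17.2655% + 0.6230 × 1.7820% = 7.6190%.

7.62%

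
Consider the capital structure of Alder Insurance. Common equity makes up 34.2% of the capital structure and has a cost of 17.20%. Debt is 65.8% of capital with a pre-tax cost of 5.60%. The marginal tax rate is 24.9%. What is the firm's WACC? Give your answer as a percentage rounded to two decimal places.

8.65%

After-tax cost of debt = 5.6% × (1 − 24.9%) = 4.2056%.
WACC = 0.342 × 17.2000% + 0.658 × 4.2056% = 8.6497%.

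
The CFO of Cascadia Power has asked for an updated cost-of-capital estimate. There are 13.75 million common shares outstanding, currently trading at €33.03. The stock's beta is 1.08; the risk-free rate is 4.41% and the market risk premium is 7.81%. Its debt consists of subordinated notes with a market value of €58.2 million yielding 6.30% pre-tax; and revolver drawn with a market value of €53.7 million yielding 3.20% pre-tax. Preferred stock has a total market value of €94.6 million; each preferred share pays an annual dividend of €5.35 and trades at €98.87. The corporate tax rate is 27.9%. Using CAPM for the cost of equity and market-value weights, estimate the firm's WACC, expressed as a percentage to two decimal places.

10.19%

Cost of equity via CAPM: Re = 4.41% + 1.08 × 7.81% = 12.8448%.
Cost of preferred: Rp = 5.35 / 98.87 = 5.4111%.
Market value of equity E = 33.03 × 13.75m = 454.1625m.
Total capital V = 454.1625 + 94.6 + 58.2 + 53.7 = 660.6625.
Equity: weight = 454.1625/660.6625 = 0.6874; cost = 12.8448%.
Preferred: weight = 94.6/660.6625 = 0.1432; cost = 5.4111%.
Subordinated notes: weight = 58.2/660.6625 = 0.0881; after-tax cost = 6.3% × (1 − 27.9%) = 4.5423%.
Revolver drawn: weight = 53.7/660.6625 = 0.0813; after-tax cost = 3.2% × (1 − 27.9%) = 2.3072%.
WACC = 0.6874 × 12.8448% + 0.1432 × 5.4111% + 0.0881 × 4.5423% + 0.0813 × 2.3072% = 10.1925%.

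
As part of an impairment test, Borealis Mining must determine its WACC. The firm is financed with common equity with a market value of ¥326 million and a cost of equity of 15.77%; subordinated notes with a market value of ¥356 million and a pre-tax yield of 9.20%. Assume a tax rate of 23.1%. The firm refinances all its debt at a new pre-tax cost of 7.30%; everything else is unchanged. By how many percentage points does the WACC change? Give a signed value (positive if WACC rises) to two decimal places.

-0.76 pp

Current WACC:
Total capital V = 326 + 356 = 682.
Equity: weight = 326/682 = 0.4780; cost = 15.77%.
Subordinated notes: weight = 356/682 = 0.5220; after-tax cost = 9.2% × (1 − 23.1%) = 7.0748%.
WACC = 0.4780 × 15.7700% + 0.5220 × 7.0748% = 11.2312%.
After the change:
Total capital V = 326 + 356 = 682.
Equity: weight = 326/682 = 0.4780; cost = 15.77%.
Subordinated notes: weight = 356/682 = 0.5220; after-tax cost = 7.3% × (1 − 23.1%) = 5.6137%.
WACC = 0.4780 × 15.7700% + 0.5220 × 5.6137% = 10.4685%.
Change in WACC = 10.4685% − 11.2312% = -0.7627 pp.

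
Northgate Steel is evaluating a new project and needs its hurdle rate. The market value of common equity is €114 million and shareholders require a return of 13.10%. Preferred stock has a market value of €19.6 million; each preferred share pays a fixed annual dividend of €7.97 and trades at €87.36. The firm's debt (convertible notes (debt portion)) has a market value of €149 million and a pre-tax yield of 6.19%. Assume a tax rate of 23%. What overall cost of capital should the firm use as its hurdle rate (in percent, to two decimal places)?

8.43%

Cost of preferred: Rp = 7.97 / 87.36 = 9.1232%.
Total capital V = 114 + 19.6 + 149 = 282.6.
Equity: weight = 114/282.6 = 0.4034; cost = 13.1%.
Preferred: weight = 19.6/282.6 = 0.0694; cost = 9.1232%.
Convertible notes (debt portion): weight = 149/282.6 = 0.5272; after-tax cost = 6.19% × (1 − 23%) = 4.7663%.
WACC = 0.4034 × 13.1000% + 0.0694 × 9.1232% + 0.5272 × 4.7663% = 8.4303%.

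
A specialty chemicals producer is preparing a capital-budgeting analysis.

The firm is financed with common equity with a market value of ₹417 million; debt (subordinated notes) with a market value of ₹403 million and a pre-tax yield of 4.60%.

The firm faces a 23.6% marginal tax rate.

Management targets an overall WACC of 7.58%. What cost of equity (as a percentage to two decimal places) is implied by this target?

11.51%

Total capital V = 417 + 403 = 820.
Equity weight = 417/820 = 0.5085.
Subordinated notes weight = 403/820 = 0.4915.
Debt contribution = 0.4915 × 4.6% × (1 − 23.6%) = 1.7272%.
Required equity contribution = 7.58% − 1.7272% = 5.8528%.
Re = 5.8528% / 0.5085 = 11.5091%.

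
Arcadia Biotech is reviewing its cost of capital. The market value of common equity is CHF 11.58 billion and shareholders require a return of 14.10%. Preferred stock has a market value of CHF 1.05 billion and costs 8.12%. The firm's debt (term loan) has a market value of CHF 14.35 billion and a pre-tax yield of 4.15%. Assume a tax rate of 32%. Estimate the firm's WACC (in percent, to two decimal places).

Total capital V = 11.58 + 1.05 + 14.35 = 26.98.
Equity: weight = 11.58/26.98 = 0.4292; cost = 14.1%.
Preferred: weight = 1.05/26.98 = 0.0389; cost = 8.12%.
Term loan: weight = 14.35/26.98 = 0.5319; after-tax cost = 4.15% × (1 − 32%) = 2.8220%.
WACC = 0.4292 × 14.1000% + 0.0389 × 8.1200% + 0.5319 × 2.8220% = 7.8688%.

7.87%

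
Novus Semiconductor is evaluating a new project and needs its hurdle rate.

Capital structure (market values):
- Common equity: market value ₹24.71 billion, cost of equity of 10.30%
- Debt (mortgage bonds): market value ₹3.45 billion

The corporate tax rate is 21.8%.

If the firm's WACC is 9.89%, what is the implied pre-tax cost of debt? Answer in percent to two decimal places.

8.89%

Total capital V = 24.71 + 3.45 = 28.16.
Equity weight = 24.71/28.16 = 0.8775.
Mortgage bonds weight = 3.45/28.16 = 0.1225.
Equity contribution = 0.8775 × 10.3% = 9.0381%.
Remaining for debt = 9.89% − 9.0381% = 0.8519%.
Rd × (1 − 21.8%) × 0.1225 = 0.8519%  ⇒  Rd = 8.8919%.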